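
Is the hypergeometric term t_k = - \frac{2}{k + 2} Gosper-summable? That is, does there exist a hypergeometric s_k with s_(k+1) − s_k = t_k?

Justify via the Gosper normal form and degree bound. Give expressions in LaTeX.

r(k) = (k + 2)/(k + 3) after simplifying.
A = k + 2, B = k + 3, C = 1.
Solve (k + 2)·f(k+1) − (k + 2)·f(k) = 1.
Bound: deg f ≤ 0.
Write f(k) = c0. Then LHS − RHS = -1, requiring -1 = 0: contradictory. No certificate.

No — t_k has no hypergeometric antidifference.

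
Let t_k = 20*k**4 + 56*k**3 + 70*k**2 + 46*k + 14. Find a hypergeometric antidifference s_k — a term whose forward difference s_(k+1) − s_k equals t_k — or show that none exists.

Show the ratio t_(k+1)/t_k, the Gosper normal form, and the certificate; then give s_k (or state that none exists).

Compute t_(k+1)/t_k: get (10*k**4 + 68*k**3 + 179*k**2 + 217*k + 103)/(10*k**4 + 28*k**3 + 35*k**2 + 23*k + 7).
Factor: A=1; B=1; C=k**4 + 14*k**3/5 + 7*k**2/2 + 23*k/10 + 7/10.
Solve (1)·f(k+1) − (1)·f(k) = k**4 + 14*k**3/5 + 7*k**2/2 + 23*k/10 + 7/10.
Bound: deg f ≤ 5.
Solving with deg f ≤ 5: f(k) = k*(2*k**4 + 2*k**3 + k**2 + k + 1)/10.
So s_k = (B(k−1)f/C)·t_k = (k*(2*k**4 + 2*k**3 + k**2 + k + 1)/(10*k**4 + 28*k**3 + 35*k**2 + 23*k + 7))·t_k = 2*k*(2*k**4 + 2*k**3 + k**2 + k + 1).
Check: Δs_k = 20*k**4 + 56*k**3 + 70*k**2 + 46*k + 14. ✓

s_k = 2*k*(2*k**4 + 2*k**3 + k**2 + k + 1)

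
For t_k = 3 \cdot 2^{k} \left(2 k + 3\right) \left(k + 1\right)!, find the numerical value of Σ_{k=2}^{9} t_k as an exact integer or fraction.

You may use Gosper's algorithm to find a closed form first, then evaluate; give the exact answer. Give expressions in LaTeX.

Σ = 122624409528

Compute t_(k+1)/t_k: get 2*(k + 2)*(2*k + 5)/(2*k + 3).
Gosper form: A/B · C(k+1)/C(k) with A=2*k + 4, B=1, C=k + 3/2.
Set up (2*k + 4)·f(k+1) − (1)·f(k) − (k + 3/2) = 0.
From deg A=1, deg B=0, deg C=1: d=0.
A polynomial solution: f(k) = 1/2.
So s_k = (B(k−1)f/C)·t_k = (1/(2*k + 3))·t_k = 3*2**k*factorial(k + 1).
Check: Δs_k = 3*2**k*(2*k + 3)*factorial(k + 1). ✓
Σ_(k=2)^(9) t_k = s_(10) − s_(2) = 122624409600 − (72) = 122624409528.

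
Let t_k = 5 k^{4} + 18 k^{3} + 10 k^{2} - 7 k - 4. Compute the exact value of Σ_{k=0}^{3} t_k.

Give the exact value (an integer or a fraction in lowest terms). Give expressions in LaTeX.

r(k) = (5*k**4 + 38*k**3 + 94*k**2 + 87*k + 22)/(5*k**4 + 18*k**3 + 10*k**2 - 7*k - 4) after simplifying.
Factor: A=1; B=1; C=k**4 + 18*k**3/5 + 2*k**2 - 7*k/5 - 4/5.
Need (1)·f(k+1) − (1)·f(k) = k**4 + 18*k**3/5 + 2*k**2 - 7*k/5 - 4/5.
Bound: deg f ≤ 5.
A polynomial solution: f(k) = k*(k + 1)*(k**3 + k**2 - 5*k + 1)/5.
Get s_k = R·t_k = k*(k**4 + 2*k**3 - 4*k**2 - 4*k + 1) with R(k) = B(k−1)f(k)/C(k) = k*(k**3 + k**2 - 5*k + 1)/(5*k**3 + 13*k**2 - 3*k - 4).
s_(k+1) − s_k = 5*k**4 + 18*k**3 + 10*k**2 - 7*k - 4 = t_k.
Sum = s_(4) − s_(0); s_(4) = 1220, s_(0) = 0 ⇒ 1220.

Σ = 1220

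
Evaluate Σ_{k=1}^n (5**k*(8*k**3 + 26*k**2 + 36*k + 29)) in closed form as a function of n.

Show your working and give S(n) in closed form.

S(n) = 10*5**n*n**3 + 25*5**n*n**2 + 40*5**n*n + 30*5**n - 30

r(k) = 5*(8*k**3 + 50*k**2 + 112*k + 99)/(8*k**3 + 26*k**2 + 36*k + 29) after simplifying.
Normal form (A,B,C) = (5, 1, k**3 + 13*k**2/4 + 9*k/2 + 29/8).
Key eq: (5)·f(k+1) = (1)·f(k) + (k**3 + 13*k**2/4 + 9*k/2 + 29/8).
Bound: deg f ≤ 3.
A polynomial solution: f(k) = (2*k**3 - k**2 + 4*k + 1)/8.
So s_k = (B(k−1)f/C)·t_k = ((2*k**3 - k**2 + 4*k + 1)/(8*k**3 + 26*k**2 + 36*k + 29))·t_k = 5**k*(2*k**3 - k**2 + 4*k + 1).
Check: Δs_k = 5**k*(8*k**3 + 26*k**2 + 36*k + 29). ✓
Σ_(k=1)^n t_k = s_(n+1) − s_(1) = (5**(n + 1)*(2*n**3 + 5*n**2 + 8*n + 6)) − (30), i.e. 10*5**n*n**3 + 25*5**n*n**2 + 40*5**n*n + 30*5**n - 30.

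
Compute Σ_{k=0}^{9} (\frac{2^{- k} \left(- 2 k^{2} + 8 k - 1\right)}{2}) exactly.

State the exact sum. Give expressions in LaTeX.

Compute t_(k+1)/t_k: get (2*k**2 - 4*k - 5)/(2*(2*k**2 - 8*k + 1)).
Gosper form: A/B · C(k+1)/C(k) with A=1/2, B=1, C=k**2 - 4*k + 1/2.
Solve (1/2)·f(k+1) − (1)·f(k) = k**2 - 4*k + 1/2.
Degrees (0,0,2) ⇒ d ≤ 2.
Match coefficients ⇒ f(k) = -2*k**2 + 4*k + 1.
Certificate R = B(k−1)f/C = -2*(2*k**2 - 4*k - 1)/(2*k**2 - 8*k + 1) gives s_k = (2*k**2 - 4*k - 1)/2**k.
Verify: (-2*k**2 + 8*k - 1)/(2*2**k) matches t_k.
Telescoping: Σ = s_(10) − s_(0) = 159/1024 − (-1) = 1183/1024.

Σ = 1183/1024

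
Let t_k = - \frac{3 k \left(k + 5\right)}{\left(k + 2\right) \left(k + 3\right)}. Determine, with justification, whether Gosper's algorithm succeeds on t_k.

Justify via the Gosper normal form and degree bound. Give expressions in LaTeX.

The ratio is (k + 1)*(k + 2)*(k + 6)/(k*(k + 4)*(k + 5)).
Take A(k)=k + 2, B(k)=k + 4, C(k)=k**2 + 5*k.
Set up (k + 2)·f(k+1) − (k + 3)·f(k) − (k**2 + 5*k) = 0.
Degrees (1,1,2) ⇒ d ≤ 2.
A polynomial solution: f(k) = k*(k - 1).
Certificate R = B(k−1)f/C = (k - 1)*(k + 3)/(k + 5) gives s_k = 3*k*(1 - k)/(k + 2).
Check: Δs_k = 3*k*(-k - 5)/(k**2 + 5*k + 6). ✓

Yes. s_k = \frac{3 k \left(1 - k\right)}{k + 2}.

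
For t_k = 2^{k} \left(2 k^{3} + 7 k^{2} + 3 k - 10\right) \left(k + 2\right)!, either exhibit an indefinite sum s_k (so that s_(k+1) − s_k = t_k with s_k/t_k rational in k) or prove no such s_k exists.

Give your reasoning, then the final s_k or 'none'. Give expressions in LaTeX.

t_(k+1)/t_k = 2*(2*k**4 + 19*k**3 + 62*k**2 + 71*k + 6)/(2*k**3 + 7*k**2 + 3*k - 10).
Normal form (A,B,C) = (2*k + 6, 1, k**3 + 7*k**2/2 + 3*k/2 - 5).
Key eq: (2*k + 6)·f(k+1) = (1)·f(k) + (k**3 + 7*k**2/2 + 3*k/2 - 5).
Degrees (1,0,3) ⇒ d ≤ 2.
A polynomial solution: f(k) = (k - 2)*(k + 1)/2.
R(k) = B(k−1)·f(k)/C(k) = (k - 2)*(k + 1)/(2*k**3 + 7*k**2 + 3*k - 10); s_k = R·t_k = 2**k*(k - 2)*(k + 1)*factorial(k + 2).
s_(k+1) − s_k = 2**k*(2*k**3 + 7*k**2 + 3*k - 10)*factorial(k + 2) = t_k.

s_k = 2^{k} \left(k - 2\right) \left(k + 1\right) \left(k + 2\right)!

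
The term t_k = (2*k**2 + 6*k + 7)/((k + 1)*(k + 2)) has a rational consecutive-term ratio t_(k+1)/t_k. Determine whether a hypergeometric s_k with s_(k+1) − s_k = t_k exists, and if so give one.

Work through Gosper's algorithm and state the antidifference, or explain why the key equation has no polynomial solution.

r(k) = (k + 1)*(6*k + 2*(k + 1)**2 + 13)/((k + 3)*(2*k**2 + 6*k + 7)) after simplifying.
Take A(k)=k + 1, B(k)=k + 3, C(k)=k**2 + 3*k + 7/2.
Solve (k + 1)·f(k+1) − (k + 2)·f(k) = k**2 + 3*k + 7/2.
Bound: deg f ≤ 2.
Solving with deg f ≤ 2: f(k) = k*(2*k + 5)/2.
So s_k = (B(k−1)f/C)·t_k = (k*(k + 2)*(2*k + 5)/(2*k**2 + 6*k + 7))·t_k = k*(2*k + 5)/(k + 1).
Verify: (2*k**2 + 6*k + 7)/(k**2 + 3*k + 2) matches t_k.

s_k = k*(2*k + 5)/(k + 1)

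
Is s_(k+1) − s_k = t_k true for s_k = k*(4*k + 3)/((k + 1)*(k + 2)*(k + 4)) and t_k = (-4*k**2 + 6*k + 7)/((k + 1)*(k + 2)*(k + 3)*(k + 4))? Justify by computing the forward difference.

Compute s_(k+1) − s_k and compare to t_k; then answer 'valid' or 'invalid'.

s_(k+1) = (k + 1)*(4*k + 7)/((k + 2)*(k + 3)*(k + 5))
s_(k+1) − s_k = 2*(-2*k**3 - 3*k**2 + 17*k + 14)/(k**5 + 15*k**4 + 85*k**3 + 225*k**2 + 274*k + 120)
(s_(k+1) − s_k) − t_k = (8*k**2 - 3*k - 7)/(k**5 + 15*k**4 + 85*k**3 + 225*k**2 + 274*k + 120)

Invalid: residual (8*k**2 - 3*k - 7)/(k**5 + 15*k**4 + 85*k**3 + 225*k**2 + 274*k + 120) ≠ 0.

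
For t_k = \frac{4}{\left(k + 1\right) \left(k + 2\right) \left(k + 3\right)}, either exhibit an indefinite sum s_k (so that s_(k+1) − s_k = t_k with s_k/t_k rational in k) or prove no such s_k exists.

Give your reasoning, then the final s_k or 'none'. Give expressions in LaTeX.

r(k) = (k + 1)/(k + 4) after simplifying.
A = k + 1, B = k + 4, C = 1.
Need (k + 1)·f(k+1) − (k + 3)·f(k) = 1.
From deg A=1, deg B=1, deg C=0: d=2.
Solving with deg f ≤ 2: f(k) = k*(k + 3)/4.
Get s_k = R·t_k = k*(k + 3)/((k + 1)*(k + 2)) with R(k) = B(k−1)f(k)/C(k) = k*(k + 3)**2/4.
Δs = 4/(k**3 + 6*k**2 + 11*k + 6), as required.

s_k = \frac{k \left(k + 3\right)}{\left(k + 1\right) \left(k + 2\right)}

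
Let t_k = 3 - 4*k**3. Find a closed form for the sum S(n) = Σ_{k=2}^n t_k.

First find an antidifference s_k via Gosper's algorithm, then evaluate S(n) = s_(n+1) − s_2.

S(n) = -n**4 - 2*n**3 - n**2 + 3*n + 1

Step 1: r(k) = (4*(k + 1)**3 - 3)/(4*k**3 - 3).
Normal form (A,B,C) = (1, 1, k**3 - 3/4).
Solve (1)·f(k+1) − (1)·f(k) = k**3 - 3/4.
Degrees (0,0,3) ⇒ d ≤ 4.
Coefficient equations give f(k) = k*(k**3 - 2*k**2 + k - 3)/4.
R(k) = B(k−1)·f(k)/C(k) = k*(k**3 - 2*k**2 + k - 3)/(4*k**3 - 3); s_k = R·t_k = k*(-k**3 + 2*k**2 - k + 3).
Verify: 3 - 4*k**3 matches t_k.
s_(n+1) = -n**4 - 2*n**3 - n**2 + 3*n + 3 and s_(2) = 2, so S(n) = -n**4 - 2*n**3 - n**2 + 3*n + 1.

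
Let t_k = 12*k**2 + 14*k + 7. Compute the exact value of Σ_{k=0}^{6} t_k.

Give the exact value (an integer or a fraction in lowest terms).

Σ = 1435

t_(k+1)/t_k = (12*k**2 + 38*k + 33)/(12*k**2 + 14*k + 7).
Factor: A=1; B=1; C=k**2 + 7*k/6 + 7/12.
Solve (1)·f(k+1) − (1)·f(k) = k**2 + 7*k/6 + 7/12.
d = 3 from the (0,0,2) case.
A polynomial solution: f(k) = k*(4*k**2 + k + 2)/12.
R(k) = B(k−1)·f(k)/C(k) = k*(4*k**2 + k + 2)/(12*k**2 + 14*k + 7); s_k = R·t_k = k*(4*k**2 + k + 2).
Check: Δs_k = 12*k**2 + 14*k + 7. ✓
Sum = s_(7) − s_(0); s_(7) = 1435, s_(0) = 0 ⇒ 1435.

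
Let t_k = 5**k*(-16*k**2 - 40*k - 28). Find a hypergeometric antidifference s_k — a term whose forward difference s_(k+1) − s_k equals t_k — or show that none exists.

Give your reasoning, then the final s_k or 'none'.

The ratio is 5*(4*k**2 + 18*k + 21)/(4*k**2 + 10*k + 7).
Gosper form: A/B · C(k+1)/C(k) with A=5, B=1, C=k**2 + 5*k/2 + 7/4.
Need (5)·f(k+1) − (1)·f(k) = k**2 + 5*k/2 + 7/4.
d = 2 from the (0,0,2) case.
Solving with deg f ≤ 2: f(k) = (2*k**2 + 1)/8.
Then R = B(k−1)f/C = (2*k**2 + 1)/(2*(4*k**2 + 10*k + 7)), so s_k = R(k)·t_k = 5**k*(-4*k**2 - 2).
Δs = 4*5**k*(k**2 - 5*(k + 1)**2 - 2), as required.

s_k = 5**k*(-4*k**2 - 2)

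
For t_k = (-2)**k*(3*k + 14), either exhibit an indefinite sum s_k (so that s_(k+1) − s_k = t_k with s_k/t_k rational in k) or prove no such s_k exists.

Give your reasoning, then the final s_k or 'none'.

t_(k+1)/t_k = 2*(-3*k - 17)/(3*k + 14).
Factor: A=-2; B=1; C=k + 14/3.
Set up (-2)·f(k+1) − (1)·f(k) − (k + 14/3) = 0.
deg f ≤ 1 (via 0,0,1).
Coefficient equations give f(k) = -(k + 4)/3.
Certificate R = B(k−1)f/C = -(k + 4)/(3*k + 14) gives s_k = (-2)**k*(-k - 4).
Δs = (-2)**k*(3*k + 14), as required.

s_k = (-2)**k*(-k - 4)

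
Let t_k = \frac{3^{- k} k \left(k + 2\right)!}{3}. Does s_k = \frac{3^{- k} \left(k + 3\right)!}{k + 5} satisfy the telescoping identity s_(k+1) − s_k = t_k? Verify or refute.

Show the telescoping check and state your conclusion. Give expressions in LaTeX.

Invalid: residual - \frac{2 \cdot 3^{- k} \left(k^{2} + 5 k - 3\right) \left(k + 2\right)!}{3 \left(k + 5\right) \left(k + 6\right)} ≠ 0.

s_(k+1) = factorial(k + 4)/(3*3**k*(k + 6))
s_(k+1) − s_k = (k**2 + 6*k + 2)*factorial(k + 3)/(3*3**k*(k + 5)*(k + 6))
(s_(k+1) − s_k) − t_k = -2*(k**2 + 5*k - 3)*factorial(k + 2)/(3*3**k*(k + 5)*(k + 6))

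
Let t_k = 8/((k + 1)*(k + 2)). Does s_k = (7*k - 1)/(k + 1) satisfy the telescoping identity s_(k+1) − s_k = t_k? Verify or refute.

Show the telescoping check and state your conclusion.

valid (s_(k+1) − s_k reduces to t_k)

s_(k+1) = (7*k + 6)/(k + 2)
s_(k+1) − s_k = 8/(k**2 + 3*k + 2)
(s_(k+1) − s_k) − t_k = 0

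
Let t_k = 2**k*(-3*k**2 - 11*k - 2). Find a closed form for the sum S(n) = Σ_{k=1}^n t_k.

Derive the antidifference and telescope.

S(n) = 2**(n + 1)*n*(-3*n - 5)

Step 1: r(k) = 2*(3*k**2 + 17*k + 16)/(3*k**2 + 11*k + 2).
Normal form (A,B,C) = (2, 1, k**2 + 11*k/3 + 2/3).
Need (2)·f(k+1) − (1)·f(k) = k**2 + 11*k/3 + 2/3.
Bound: deg f ≤ 2.
Solve for f: f(k) = (k - 1)*(3*k + 2)/3 (degree 2 ≤ 2).
Get s_k = R·t_k = 2**k*(-3*k**2 + k + 2) with R(k) = B(k−1)f(k)/C(k) = (k - 1)*(3*k + 2)/(3*k**2 + 11*k + 2).
Verify: 2**k*(-3*k**2 - 11*k - 2) matches t_k.
Telescope: S(n) = s_(n+1) − s_(1) = 2**(n + 1)*n*(-3*n - 5) − (0) = 2**(n + 1)*n*(-3*n - 5).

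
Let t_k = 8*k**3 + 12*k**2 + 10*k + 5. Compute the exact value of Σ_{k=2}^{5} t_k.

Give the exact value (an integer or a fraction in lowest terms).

Σ = 2600

Ratio r(k) = (8*k**3 + 36*k**2 + 58*k + 35)/(8*k**3 + 12*k**2 + 10*k + 5).
Gosper form: A/B · C(k+1)/C(k) with A=1, B=1, C=k**3 + 3*k**2/2 + 5*k/4 + 5/8.
Need (1)·f(k+1) − (1)·f(k) = k**3 + 3*k**2/2 + 5*k/4 + 5/8.
Degrees (0,0,3) ⇒ d ≤ 4.
Match coefficients ⇒ f(k) = k*(2*k**3 + k + 2)/8.
So s_k = (B(k−1)f/C)·t_k = (k*(2*k**3 + k + 2)/(8*k**3 + 12*k**2 + 10*k + 5))·t_k = k*(2*k**3 + k + 2).
Check: Δs_k = 8*k**3 + 12*k**2 + 10*k + 5. ✓
Σ_(k=2)^(5) t_k = s_(6) − s_(2) = 2640 − (40) = 2600.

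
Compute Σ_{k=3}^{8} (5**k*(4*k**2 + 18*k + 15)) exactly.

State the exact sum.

The ratio is 5*(4*k**2 + 26*k + 37)/(4*k**2 + 18*k + 15).
Factor: A=5; B=1; C=k**2 + 9*k/2 + 15/4.
Need (5)·f(k+1) − (1)·f(k) = k**2 + 9*k/2 + 15/4.
From deg A=0, deg B=0, deg C=2: d=2.
Solving with deg f ≤ 2: f(k) = k*(k + 2)/4.
Get s_k = R·t_k = 5**k*k*(k + 2) with R(k) = B(k−1)f(k)/C(k) = k*(k + 2)/(4*k**2 + 18*k + 15).
Δs = 5**k*(4*k**2 + 18*k + 15), as required.
Sum = s_(9) − s_(3); s_(9) = 193359375, s_(3) = 1875 ⇒ 193357500.

Σ = 193357500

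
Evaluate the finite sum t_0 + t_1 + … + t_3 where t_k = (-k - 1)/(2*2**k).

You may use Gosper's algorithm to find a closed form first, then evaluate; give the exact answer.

r(k) = (k + 2)/(2*(k + 1)) after simplifying.
Normal form (A,B,C) = (1/2, 1, k + 1).
Need (1/2)·f(k+1) − (1)·f(k) = k + 1.
Degrees (0,0,1) ⇒ d ≤ 1.
Solve for f: f(k) = -2*(k + 2) (degree 1 ≤ 1).
So s_k = (B(k−1)f/C)·t_k = (-2*(k + 2)/(k + 1))·t_k = (k + 2)/2**k.
s_(k+1) − s_k = (-k - 1)/(2*2**k) = t_k.
Evaluate s at k=4 and k=0: 3/8 and 2; difference -13/8.

Σ = -13/8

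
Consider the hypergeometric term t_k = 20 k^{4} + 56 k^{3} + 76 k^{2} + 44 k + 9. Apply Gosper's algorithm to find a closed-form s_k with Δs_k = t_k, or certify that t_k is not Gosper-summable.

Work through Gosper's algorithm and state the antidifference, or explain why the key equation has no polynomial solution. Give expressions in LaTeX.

s_k = k \left(4 k^{4} + 4 k^{3} + 4 k^{2} - 2 k - 1\right)

Compute t_(k+1)/t_k: get (20*k**4 + 136*k**3 + 364*k**2 + 444*k + 205)/(20*k**4 + 56*k**3 + 76*k**2 + 44*k + 9).
Factor: A=1; B=1; C=k**4 + 14*k**3/5 + 19*k**2/5 + 11*k/5 + 9/20.
Need (1)·f(k+1) − (1)·f(k) = k**4 + 14*k**3/5 + 19*k**2/5 + 11*k/5 + 9/20.
Bound: deg f ≤ 5.
Solve for f: f(k) = k*(4*k**4 + 4*k**3 + 4*k**2 - 2*k - 1)/20 (degree 5 ≤ 5).
Get s_k = R·t_k = k*(4*k**4 + 4*k**3 + 4*k**2 - 2*k - 1) with R(k) = B(k−1)f(k)/C(k) = k*(4*k**4 + 4*k**3 + 4*k**2 - 2*k - 1)/(20*k**4 + 56*k**3 + 76*k**2 + 44*k + 9).
s_(k+1) − s_k = 20*k**4 + 56*k**3 + 76*k**2 + 44*k + 9 = t_k.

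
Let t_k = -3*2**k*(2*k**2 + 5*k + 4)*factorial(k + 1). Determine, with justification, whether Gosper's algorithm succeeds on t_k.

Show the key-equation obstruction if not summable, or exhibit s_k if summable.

Compute t_(k+1)/t_k: get 2*(2*k**3 + 13*k**2 + 29*k + 22)/(2*k**2 + 5*k + 4).
A = 2*k + 4, B = 1, C = k**2 + 5*k/2 + 2.
Solve (2*k + 4)·f(k+1) − (1)·f(k) = k**2 + 5*k/2 + 2.
deg f ≤ 1 (via 1,0,2).
A polynomial solution: f(k) = k/2.
Certificate R = B(k−1)f/C = k/(2*k**2 + 5*k + 4) gives s_k = -3*2**k*k*factorial(k + 1).
Verify: -3*2**k*(2*k**2 + 5*k + 4)*factorial(k + 1) matches t_k.

Yes. s_k = -3*2**k*k*factorial(k + 1).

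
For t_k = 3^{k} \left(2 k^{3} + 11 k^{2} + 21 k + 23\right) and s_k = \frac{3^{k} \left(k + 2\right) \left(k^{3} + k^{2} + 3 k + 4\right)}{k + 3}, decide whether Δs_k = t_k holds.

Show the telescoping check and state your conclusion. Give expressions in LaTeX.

s_(k+1) = 3**(k + 1)*(k + 3)*(3*k + (k + 1)**3 + (k + 1)**2 + 7)/(k + 4)
s_(k+1) − s_k = 3**k*(2*k**5 + 23*k**4 + 106*k**3 + 249*k**2 + 330*k + 211)/(k**2 + 7*k + 12)
(s_(k+1) − s_k) − t_k = 3**k*(-2*k**4 - 16*k**3 - 53*k**2 - 83*k - 65)/(k**2 + 7*k + 12)

Invalid: residual \frac{3^{k} \left(- 2 k^{4} - 16 k^{3} - 53 k^{2} - 83 k - 65\right)}{k^{2} + 7 k + 12} ≠ 0.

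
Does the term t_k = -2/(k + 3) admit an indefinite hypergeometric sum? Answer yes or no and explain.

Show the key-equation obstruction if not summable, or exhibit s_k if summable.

No — t_k has no hypergeometric antidifference.

Step 1: r(k) = (k + 3)/(k + 4).
Factor: A=k + 3; B=k + 4; C=1.
Solve (k + 3)·f(k+1) − (k + 3)·f(k) = 1.
Bound: deg f ≤ 0.
Write f(k) = c0. Then LHS − RHS = -1, requiring -1 = 0: contradictory. No certificate.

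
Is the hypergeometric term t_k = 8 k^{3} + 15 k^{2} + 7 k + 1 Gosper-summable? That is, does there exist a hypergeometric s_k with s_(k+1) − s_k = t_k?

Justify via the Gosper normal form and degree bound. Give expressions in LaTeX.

r(k) = (8*k**3 + 39*k**2 + 61*k + 31)/(8*k**3 + 15*k**2 + 7*k + 1) after simplifying.
Factor: A=1; B=1; C=k**3 + 15*k**2/8 + 7*k/8 + 1/8.
Solve (1)·f(k+1) − (1)·f(k) = k**3 + 15*k**2/8 + 7*k/8 + 1/8.
From deg A=0, deg B=0, deg C=3: d=4.
Match coefficients ⇒ f(k) = k**2*(2*k**2 + k - 2)/8.
R(k) = B(k−1)·f(k)/C(k) = k**2*(2*k**2 + k - 2)/(8*k**3 + 15*k**2 + 7*k + 1); s_k = R·t_k = k**2*(2*k**2 + k - 2).
s_(k+1) − s_k = 8*k**3 + 15*k**2 + 7*k + 1 = t_k.

Yes. s_k = k^{2} \left(2 k^{2} + k - 2\right).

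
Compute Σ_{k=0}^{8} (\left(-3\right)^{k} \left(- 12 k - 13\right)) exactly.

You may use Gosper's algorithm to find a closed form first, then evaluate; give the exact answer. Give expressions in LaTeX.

Σ = -551125

Step 1: r(k) = 3*(-12*k - 25)/(12*k + 13).
Take A(k)=-3, B(k)=1, C(k)=k + 13/12.
Key eq: (-3)·f(k+1) = (1)·f(k) + (k + 13/12).
deg f ≤ 1 (via 0,0,1).
Match coefficients ⇒ f(k) = -(3*k + 1)/12.
Get s_k = R·t_k = (-3)**k*(3*k + 1) with R(k) = B(k−1)f(k)/C(k) = -(3*k + 1)/(12*k + 13).
Check: Δs_k = (-3)**k*(-12*k - 13). ✓
Sum = s_(9) − s_(0); s_(9) = -551124, s_(0) = 1 ⇒ -551125.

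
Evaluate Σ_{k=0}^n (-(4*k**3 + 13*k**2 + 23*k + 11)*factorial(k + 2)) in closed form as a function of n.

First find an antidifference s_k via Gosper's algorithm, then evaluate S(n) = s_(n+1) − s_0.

The ratio is (4*k**4 + 37*k**3 + 136*k**2 + 234*k + 153)/(4*k**3 + 13*k**2 + 23*k + 11).
Take A(k)=k + 3, B(k)=1, C(k)=k**3 + 13*k**2/4 + 23*k/4 + 11/4.
Set up (k + 3)·f(k+1) − (1)·f(k) − (k**3 + 13*k**2/4 + 23*k/4 + 11/4) = 0.
Degrees (1,0,3) ⇒ d ≤ 2.
Coefficient equations give f(k) = (4*k**2 - 3*k + 4)/4.
Then R = B(k−1)f/C = (4*k**2 - 3*k + 4)/(4*k**3 + 13*k**2 + 23*k + 11), so s_k = R(k)·t_k = -(4*k**2 - 3*k + 4)*factorial(k + 2).
s_(k+1) − s_k = -(4*k**3 + 13*k**2 + 23*k + 11)*factorial(k + 2) = t_k.
Telescope: S(n) = s_(n+1) − s_(0) = -(4*n**2 + 5*n + 5)*factorial(n + 3) − (-8) = -4*n**2*factorial(n + 3) - 5*n*factorial(n + 3) - 5*factorial(n + 3) + 8.

S(n) = -4*n**2*factorial(n + 3) - 5*n*factorial(n + 3) - 5*factorial(n + 3) + 8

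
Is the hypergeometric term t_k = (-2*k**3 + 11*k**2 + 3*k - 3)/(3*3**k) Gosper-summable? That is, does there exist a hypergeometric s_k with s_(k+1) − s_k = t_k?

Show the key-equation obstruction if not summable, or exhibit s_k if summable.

Yes. s_k = (k**3 - 4*k**2 - 4*k - 2)/3**k.

r(k) = (2*k**3 - 5*k**2 - 19*k - 9)/(3*(2*k**3 - 11*k**2 - 3*k + 3)) after simplifying.
Normal form (A,B,C) = (1/3, 1, k**3 - 11*k**2/2 - 3*k/2 + 3/2).
Set up (1/3)·f(k+1) − (1)·f(k) − (k**3 - 11*k**2/2 - 3*k/2 + 3/2) = 0.
deg f ≤ 3 (via 0,0,3).
Solve for f: f(k) = -3*(k**3 - 4*k**2 - 4*k - 2)/2 (degree 3 ≤ 3).
R(k) = B(k−1)·f(k)/C(k) = -3*(k**3 - 4*k**2 - 4*k - 2)/(2*k**3 - 11*k**2 - 3*k + 3); s_k = R·t_k = (k**3 - 4*k**2 - 4*k - 2)/3**k.
Check: Δs_k = (-2*k**3 + 11*k**2 + 3*k - 3)/(3*3**k). ✓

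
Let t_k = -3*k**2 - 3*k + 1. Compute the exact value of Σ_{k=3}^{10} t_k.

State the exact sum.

Σ = -1288

Step 1: r(k) = (3*k**2 + 9*k + 5)/(3*k**2 + 3*k - 1).
Take A(k)=1, B(k)=1, C(k)=k**2 + k - 1/3.
Need (1)·f(k+1) − (1)·f(k) = k**2 + k - 1/3.
From deg A=0, deg B=0, deg C=2: d=3.
Solving with deg f ≤ 3: f(k) = k*(k**2 - 2)/3.
Then R = B(k−1)f/C = k*(k**2 - 2)/(3*k**2 + 3*k - 1), so s_k = R(k)·t_k = k*(2 - k**2).
Δs = -3*k**2 - 3*k + 1, as required.
Telescoping: Σ = s_(11) − s_(3) = -1309 − (-21) = -1288.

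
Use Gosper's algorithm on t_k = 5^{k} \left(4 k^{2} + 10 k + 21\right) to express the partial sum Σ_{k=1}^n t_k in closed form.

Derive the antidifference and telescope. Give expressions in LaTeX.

S(n) = 5 \cdot 5^{n} n^{2} + 10 \cdot 5^{n} n + 25 \cdot 5^{n} - 25

Compute t_(k+1)/t_k: get 5*(4*k**2 + 18*k + 35)/(4*k**2 + 10*k + 21).
A = 5, B = 1, C = k**2 + 5*k/2 + 21/4.
Need (5)·f(k+1) − (1)·f(k) = k**2 + 5*k/2 + 21/4.
d = 2 from the (0,0,2) case.
Coefficient equations give f(k) = (k**2 + 4)/4.
So s_k = (B(k−1)f/C)·t_k = ((k**2 + 4)/(4*k**2 + 10*k + 21))·t_k = 5**k*(k**2 + 4).
Check: Δs_k = 5**k*(4*k**2 + 10*k + 21). ✓
Evaluate: s_(n+1) = 5**(n + 1)*(n**2 + 2*n + 5); subtract s_(1) = 25 ⇒ S(n) = 5*5**n*n**2 + 10*5**n*n + 25*5**n - 25.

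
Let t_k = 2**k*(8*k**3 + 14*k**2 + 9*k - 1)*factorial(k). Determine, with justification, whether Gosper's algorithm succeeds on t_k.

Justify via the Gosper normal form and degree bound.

The ratio is 2*(8*k**4 + 46*k**3 + 99*k**2 + 91*k + 30)/(8*k**3 + 14*k**2 + 9*k - 1).
So A=2*k + 2 and B=1, with C=k**3 + 7*k**2/4 + 9*k/8 - 1/8.
Key eq: (2*k + 2)·f(k+1) = (1)·f(k) + (k**3 + 7*k**2/4 + 9*k/8 - 1/8).
Degrees (1,0,3) ⇒ d ≤ 2.
Match coefficients ⇒ f(k) = (4*k**2 - 3*k - 3)/8.
So s_k = (B(k−1)f/C)·t_k = ((4*k**2 - 3*k - 3)/(8*k**3 + 14*k**2 + 9*k - 1))·t_k = 2**k*(4*k**2 - 3*k - 3)*factorial(k).
s_(k+1) − s_k = 2**k*(8*k**3 + 14*k**2 + 9*k - 1)*factorial(k) = t_k.

Yes. s_k = 2**k*(4*k**2 - 3*k - 3)*factorial(k).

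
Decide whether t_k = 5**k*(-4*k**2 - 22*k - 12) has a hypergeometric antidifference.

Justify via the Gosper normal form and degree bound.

Yes. s_k = 5**k*(-k**2 - 3*k + 2).

Ratio r(k) = 5*(2*k**2 + 15*k + 19)/(2*k**2 + 11*k + 6).
A = 5, B = 1, C = k**2 + 11*k/2 + 3.
Need (5)·f(k+1) − (1)·f(k) = k**2 + 11*k/2 + 3.
deg f ≤ 2 (via 0,0,2).
Coefficient equations give f(k) = (k**2 + 3*k - 2)/4.
Then R = B(k−1)f/C = (k**2 + 3*k - 2)/(2*(2*k**2 + 11*k + 6)), so s_k = R(k)·t_k = 5**k*(-k**2 - 3*k + 2).
Δs = 5**k*(-4*k**2 - 22*k - 12), as required.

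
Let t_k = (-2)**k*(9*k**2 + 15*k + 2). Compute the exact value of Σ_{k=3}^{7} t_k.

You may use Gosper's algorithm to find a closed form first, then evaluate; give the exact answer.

Ratio r(k) = 2*(-9*k**2 - 33*k - 26)/(9*k**2 + 15*k + 2).
So A=-2 and B=1, with C=k**2 + 5*k/3 + 2/9.
Solve (-2)·f(k+1) − (1)·f(k) = k**2 + 5*k/3 + 2/9.
d = 2 from the (0,0,2) case.
Solve for f: f(k) = -(k + 1)*(3*k - 2)/9 (degree 2 ≤ 2).
Then R = B(k−1)f/C = -(k + 1)*(3*k - 2)/(9*k**2 + 15*k + 2), so s_k = R(k)·t_k = (-2)**k*(-3*k**2 - k + 2).
Verify: (-2)**k*(9*k**2 + 15*k + 2) matches t_k.
Telescoping: Σ = s_(8) − s_(3) = -50688 − (224) = -50912.

Σ = -50912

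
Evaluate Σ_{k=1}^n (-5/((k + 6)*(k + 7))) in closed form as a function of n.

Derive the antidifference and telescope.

The ratio is (k + 6)/(k + 8).
Gosper form: A/B · C(k+1)/C(k) with A=k + 6, B=k + 8, C=1.
f must satisfy (k + 6)·f(k+1) − (k + 7)·f(k) = 1.
Bound: deg f ≤ 1.
Coefficient equations give f(k) = k/6.
Get s_k = R·t_k = -5*k/(6*k + 36) with R(k) = B(k−1)f(k)/C(k) = k*(k + 7)/6.
Verify: -5/(k**2 + 13*k + 42) matches t_k.
Evaluate: s_(n+1) = 5*(-n - 1)/(6*(n + 7)); subtract s_(1) = -5/42 ⇒ S(n) = -5*n/(7*n + 49).

S(n) = -5*n/(7*n + 49)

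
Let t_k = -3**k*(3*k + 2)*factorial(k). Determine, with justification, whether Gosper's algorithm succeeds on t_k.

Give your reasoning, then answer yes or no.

Yes. s_k = -3**k*factorial(k).

t_(k+1)/t_k = 3*(k + 1)*(3*k + 5)/(3*k + 2).
So A=3*k + 3 and B=1, with C=k + 2/3.
Need (3*k + 3)·f(k+1) − (1)·f(k) = k + 2/3.
From deg A=1, deg B=0, deg C=1: d=0.
Coefficient equations give f(k) = 1/3.
Certificate R = B(k−1)f/C = 1/(3*k + 2) gives s_k = -3**k*factorial(k).
Δs = -3**k*(3*k + 2)*factorial(k), as required.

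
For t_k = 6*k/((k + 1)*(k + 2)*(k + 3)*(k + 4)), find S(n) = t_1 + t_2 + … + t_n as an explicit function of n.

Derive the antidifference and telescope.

S(n) = n*(n**2 + 9*n + 8)/(6*(n**3 + 9*n**2 + 26*n + 24))

Step 1: r(k) = (k + 1)**2/(k*(k + 5)).
So A=k + 1 and B=k + 5, with C=k.
Solve (k + 1)·f(k+1) − (k + 4)·f(k) = k.
Bound: deg f ≤ 3.
Match coefficients ⇒ f(k) = k*(k - 1)*(k + 7)/36.
Get s_k = R·t_k = k*(k**2 + 6*k - 7)/(6*(k + 1)*(k + 2)*(k + 3)) with R(k) = B(k−1)f(k)/C(k) = (k - 1)*(k + 4)*(k + 7)/36.
Δs = 6*k/(k**4 + 10*k**3 + 35*k**2 + 50*k + 24), as required.
Σ_(k=1)^n t_k = s_(n+1) − s_(1) = (n*(n**2 + 9*n + 8)/(6*(n**3 + 9*n**2 + 26*n + 24))) − (0), i.e. n*(n**2 + 9*n + 8)/(6*(n**3 + 9*n**2 + 26*n + 24)).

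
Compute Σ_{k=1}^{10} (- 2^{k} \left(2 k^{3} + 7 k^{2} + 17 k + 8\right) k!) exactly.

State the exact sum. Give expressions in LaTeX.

The ratio is 2*(2*k**4 + 15*k**3 + 50*k**2 + 71*k + 34)/(2*k**3 + 7*k**2 + 17*k + 8).
Factor: A=2*k + 2; B=1; C=k**3 + 7*k**2/2 + 17*k/2 + 4.
Set up (2*k + 2)·f(k+1) − (1)·f(k) − (k**3 + 7*k**2/2 + 17*k/2 + 4) = 0.
Bound: deg f ≤ 2.
A polynomial solution: f(k) = (k**2 + k + 4)/2.
So s_k = (B(k−1)f/C)·t_k = ((k**2 + k + 4)/(2*k**3 + 7*k**2 + 17*k + 8))·t_k = -2**k*(k**2 + k + 4)*factorial(k).
s_(k+1) − s_k = -2**k*(2*k**3 + 7*k**2 + 17*k + 8)*factorial(k) = t_k.
Σ_(k=1)^(10) t_k = s_(11) − s_(1) = -11117946470400 − (-12) = -11117946470388.

Σ = -11117946470388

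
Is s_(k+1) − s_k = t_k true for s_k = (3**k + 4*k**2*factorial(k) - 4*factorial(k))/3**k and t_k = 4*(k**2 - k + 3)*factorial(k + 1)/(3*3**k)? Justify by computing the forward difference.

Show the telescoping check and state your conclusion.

s_(k+1) = (3*3**k + 4*k**3*factorial(k) + 12*k**2*factorial(k) + 8*k*factorial(k))/(3*3**k)
s_(k+1) − s_k = 4*(k**2 - k + 3)*factorial(k + 1)/(3*3**k)
(s_(k+1) − s_k) − t_k = 0

valid; difference matches t_k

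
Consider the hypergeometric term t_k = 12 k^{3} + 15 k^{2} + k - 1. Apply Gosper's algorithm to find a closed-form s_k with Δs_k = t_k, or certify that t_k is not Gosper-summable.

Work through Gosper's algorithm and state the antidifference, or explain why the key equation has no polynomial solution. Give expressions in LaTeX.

Ratio r(k) = (k + 12*(k + 1)**3 + 15*(k + 1)**2)/(12*k**3 + 15*k**2 + k - 1).
Take A(k)=1, B(k)=1, C(k)=k**3 + 5*k**2/4 + k/12 - 1/12.
f must satisfy (1)·f(k+1) − (1)·f(k) = k**3 + 5*k**2/4 + k/12 - 1/12.
deg f ≤ 4 (via 0,0,3).
Match coefficients ⇒ f(k) = k*(3*k**3 - k**2 - 4*k + 1)/12.
So s_k = (B(k−1)f/C)·t_k = (k*(3*k**3 - k**2 - 4*k + 1)/(12*k**3 + 15*k**2 + k - 1))·t_k = k*(3*k**3 - k**2 - 4*k + 1).
Δs = 12*k**3 + 15*k**2 + k - 1, as required.

s_k = k \left(3 k^{3} - k^{2} - 4 k + 1\right)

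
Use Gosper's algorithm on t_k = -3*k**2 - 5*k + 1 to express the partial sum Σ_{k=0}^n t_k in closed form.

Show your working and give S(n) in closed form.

Compute t_(k+1)/t_k: get (3*k**2 + 11*k + 7)/(3*k**2 + 5*k - 1).
Normal form (A,B,C) = (1, 1, k**2 + 5*k/3 - 1/3).
Key eq: (1)·f(k+1) = (1)·f(k) + (k**2 + 5*k/3 - 1/3).
From deg A=0, deg B=0, deg C=2: d=3.
A polynomial solution: f(k) = k*(k**2 + k - 3)/3.
Then R = B(k−1)f/C = k*(k**2 + k - 3)/(3*k**2 + 5*k - 1), so s_k = R(k)·t_k = k*(-k**2 - k + 3).
s_(k+1) − s_k = -3*k**2 - 5*k + 1 = t_k.
Evaluate: s_(n+1) = -n**3 - 4*n**2 - 2*n + 1; subtract s_(0) = 0 ⇒ S(n) = -n**3 - 4*n**2 - 2*n + 1.

S(n) = -n**3 - 4*n**2 - 2*n + 1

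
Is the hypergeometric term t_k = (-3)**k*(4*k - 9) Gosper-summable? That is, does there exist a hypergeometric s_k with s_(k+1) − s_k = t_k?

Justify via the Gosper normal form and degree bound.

Compute t_(k+1)/t_k: get 3*(5 - 4*k)/(4*k - 9).
Factor: A=-3; B=1; C=k - 9/4.
Need (-3)·f(k+1) − (1)·f(k) = k - 9/4.
deg f ≤ 1 (via 0,0,1).
Solving with deg f ≤ 1: f(k) = -(k - 3)/4.
Get s_k = R·t_k = (-3)**k*(3 - k) with R(k) = B(k−1)f(k)/C(k) = -(k - 3)/(4*k - 9).
Verify: (-3)**k*(4*k - 9) matches t_k.

Yes. s_k = (-3)**k*(3 - k).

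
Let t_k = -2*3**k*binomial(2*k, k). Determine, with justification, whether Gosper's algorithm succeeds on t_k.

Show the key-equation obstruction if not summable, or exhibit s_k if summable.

Compute t_(k+1)/t_k: get 6*(2*k + 1)/(k + 1).
Normal form (A,B,C) = (12*k + 6, k + 1, 1).
f must satisfy (12*k + 6)·f(k+1) − (k)·f(k) = 1.
deg f ≤ -1 (via 1,1,0).
deg f ≤ -1 is impossible — no certificate.

No — t_k has no hypergeometric antidifference.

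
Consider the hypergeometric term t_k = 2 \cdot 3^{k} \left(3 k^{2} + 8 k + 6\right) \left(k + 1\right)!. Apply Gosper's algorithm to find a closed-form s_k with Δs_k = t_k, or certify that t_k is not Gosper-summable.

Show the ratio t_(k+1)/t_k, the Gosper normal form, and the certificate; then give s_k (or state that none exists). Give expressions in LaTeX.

s_k = 2 \cdot 3^{k} k \left(k + 1\right)!

The ratio is 3*(3*k**3 + 20*k**2 + 45*k + 34)/(3*k**2 + 8*k + 6).
Gosper form: A/B · C(k+1)/C(k) with A=3*k + 6, B=1, C=k**2 + 8*k/3 + 2.
Need (3*k + 6)·f(k+1) − (1)·f(k) = k**2 + 8*k/3 + 2.
Degrees (1,0,2) ⇒ d ≤ 1.
Coefficient equations give f(k) = k/3.
So s_k = (B(k−1)f/C)·t_k = (k/(3*k**2 + 8*k + 6))·t_k = 2*3**k*k*factorial(k + 1).
Verify: 2*3**k*(3*k**2 + 8*k + 6)*factorial(k + 1) matches t_k.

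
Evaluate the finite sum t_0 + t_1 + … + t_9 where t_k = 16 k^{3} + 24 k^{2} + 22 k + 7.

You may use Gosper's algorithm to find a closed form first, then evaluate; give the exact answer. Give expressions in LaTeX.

Step 1: r(k) = (16*k**3 + 72*k**2 + 118*k + 69)/(16*k**3 + 24*k**2 + 22*k + 7).
Gosper form: A/B · C(k+1)/C(k) with A=1, B=1, C=k**3 + 3*k**2/2 + 11*k/8 + 7/16.
f must satisfy (1)·f(k+1) − (1)·f(k) = k**3 + 3*k**2/2 + 11*k/8 + 7/16.
Bound: deg f ≤ 4.
Coefficient equations give f(k) = k**2*(4*k**2 + 3)/16.
Then R = B(k−1)f/C = k**2*(4*k**2 + 3)/((2*k + 1)*(8*k**2 + 8*k + 7)), so s_k = R(k)·t_k = k**2*(4*k**2 + 3).
s_(k+1) − s_k = 16*k**3 + 24*k**2 + 22*k + 7 = t_k.
Evaluate s at k=10 and k=0: 40300 and 0; difference 40300.

Σ = 40300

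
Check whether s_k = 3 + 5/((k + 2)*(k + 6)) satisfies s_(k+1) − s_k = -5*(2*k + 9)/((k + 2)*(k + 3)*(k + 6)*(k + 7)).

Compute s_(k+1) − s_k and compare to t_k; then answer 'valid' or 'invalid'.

s_(k+1) = 3 + 5/((k + 3)*(k + 7))
s_(k+1) − s_k = 5*(-2*k - 9)/(k**4 + 18*k**3 + 113*k**2 + 288*k + 252)
(s_(k+1) − s_k) − t_k = 0

valid; difference matches t_k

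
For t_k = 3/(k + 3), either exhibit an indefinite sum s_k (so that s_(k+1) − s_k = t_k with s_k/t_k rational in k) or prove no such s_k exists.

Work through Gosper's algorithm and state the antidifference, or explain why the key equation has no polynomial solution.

none — t_k is not Gosper-summable

Compute t_(k+1)/t_k: get (k + 3)/(k + 4).
Take A(k)=k + 3, B(k)=k + 4, C(k)=1.
Key eq: (k + 3)·f(k+1) = (k + 3)·f(k) + (1).
deg f ≤ 0 (via 1,1,0).
Generic f = c0 gives residual -1; -1 = 0 cannot hold, so t_k is not Gosper-summable.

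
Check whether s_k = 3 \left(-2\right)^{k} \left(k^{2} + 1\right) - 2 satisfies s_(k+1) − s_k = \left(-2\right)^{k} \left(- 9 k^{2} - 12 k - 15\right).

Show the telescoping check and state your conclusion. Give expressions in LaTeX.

Valid — Δs_k = t_k.

s_(k+1) = -6*(-2)**k*((k + 1)**2 + 1) - 2
s_(k+1) − s_k = (-2)**k*(-9*k**2 - 12*k - 15)
(s_(k+1) − s_k) − t_k = 0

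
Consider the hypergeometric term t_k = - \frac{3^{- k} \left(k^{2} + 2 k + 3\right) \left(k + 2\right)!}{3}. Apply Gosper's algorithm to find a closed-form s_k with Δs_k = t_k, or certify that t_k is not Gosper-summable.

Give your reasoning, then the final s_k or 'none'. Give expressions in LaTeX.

Compute t_(k+1)/t_k: get (k + 3)*(2*k + (k + 1)**2 + 5)/(3*(k**2 + 2*k + 3)).
So A=k/3 + 1 and B=1, with C=k**2 + 2*k + 3.
f must satisfy (k/3 + 1)·f(k+1) − (1)·f(k) = k**2 + 2*k + 3.
Degrees (1,0,2) ⇒ d ≤ 1.
A polynomial solution: f(k) = 3*(k + 1).
Get s_k = R·t_k = -(k + 1)*factorial(k + 2)/3**k with R(k) = B(k−1)f(k)/C(k) = 3*(k + 1)/(k**2 + 2*k + 3).
Verify: -(k**2 + 2*k + 3)*factorial(k + 2)/(3*3**k) matches t_k.

s_k = - 3^{- k} \left(k + 1\right) \left(k + 2\right)!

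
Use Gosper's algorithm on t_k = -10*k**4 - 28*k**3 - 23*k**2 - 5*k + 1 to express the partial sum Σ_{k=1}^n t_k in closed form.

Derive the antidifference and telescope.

t_(k+1)/t_k = (10*k**4 + 68*k**3 + 167*k**2 + 175*k + 65)/(10*k**4 + 28*k**3 + 23*k**2 + 5*k - 1).
A = 1, B = 1, C = k**4 + 14*k**3/5 + 23*k**2/10 + k/2 - 1/10.
Need (1)·f(k+1) − (1)·f(k) = k**4 + 14*k**3/5 + 23*k**2/10 + k/2 - 1/10.
d = 5 from the (0,0,4) case.
Solve for f: f(k) = k**2*(2*k**3 + 2*k**2 - 3*k - 2)/10 (degree 5 ≤ 5).
So s_k = (B(k−1)f/C)·t_k = (k**2*(2*k**3 + 2*k**2 - 3*k - 2)/(10*k**4 + 28*k**3 + 23*k**2 + 5*k - 1))·t_k = k**2*(-2*k**3 - 2*k**2 + 3*k + 2).
s_(k+1) − s_k = -10*k**4 - 28*k**3 - 23*k**2 - 5*k + 1 = t_k.
Evaluate: s_(n+1) = -2*n**5 - 12*n**4 - 25*n**3 - 21*n**2 - 5*n + 1; subtract s_(1) = 1 ⇒ S(n) = n*(-2*n**4 - 12*n**3 - 25*n**2 - 21*n - 5).

S(n) = n*(-2*n**4 - 12*n**3 - 25*n**2 - 21*n - 5)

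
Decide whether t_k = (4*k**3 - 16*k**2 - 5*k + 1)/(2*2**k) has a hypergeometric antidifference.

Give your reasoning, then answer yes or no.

r(k) = (4*k**3 - 4*k**2 - 25*k - 16)/(2*(4*k**3 - 16*k**2 - 5*k + 1)) after simplifying.
Normal form (A,B,C) = (1/2, 1, k**3 - 4*k**2 - 5*k/4 + 1/4).
Set up (1/2)·f(k+1) − (1)·f(k) − (k**3 - 4*k**2 - 5*k/4 + 1/4) = 0.
From deg A=0, deg B=0, deg C=3: d=3.
Match coefficients ⇒ f(k) = -k*(4*k**2 - 4*k - 1)/2.
R(k) = B(k−1)·f(k)/C(k) = -2*k*(4*k**2 - 4*k - 1)/(4*k**3 - 16*k**2 - 5*k + 1); s_k = R·t_k = k*(-4*k**2 + 4*k + 1)/2**k.
Δs = (4*k**3 - 16*k**2 - 5*k + 1)/(2*2**k), as required.

Yes. s_k = k*(-4*k**2 + 4*k + 1)/2**k.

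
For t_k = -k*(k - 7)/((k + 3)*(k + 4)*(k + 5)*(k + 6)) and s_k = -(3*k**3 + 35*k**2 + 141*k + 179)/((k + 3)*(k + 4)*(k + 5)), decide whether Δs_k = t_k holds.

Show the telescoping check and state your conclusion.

valid (s_(k+1) − s_k reduces to t_k)

s_(k+1) = (-141*k - 3*(k + 1)**3 - 35*(k + 1)**2 - 320)/((k + 4)*(k + 5)*(k + 6))
s_(k+1) − s_k = k*(7 - k)/(k**4 + 18*k**3 + 119*k**2 + 342*k + 360)
(s_(k+1) − s_k) − t_k = 0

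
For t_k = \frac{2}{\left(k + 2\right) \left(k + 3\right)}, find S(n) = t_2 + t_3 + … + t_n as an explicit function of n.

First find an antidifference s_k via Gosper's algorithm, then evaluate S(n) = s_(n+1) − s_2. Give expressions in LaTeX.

S(n) = \frac{n - 1}{2 \left(n + 3\right)}

Ratio r(k) = (k + 2)/(k + 4).
Gosper form: A/B · C(k+1)/C(k) with A=k + 2, B=k + 4, C=1.
Key eq: (k + 2)·f(k+1) = (k + 3)·f(k) + (1).
Degrees (1,1,0) ⇒ d ≤ 1.
Match coefficients ⇒ f(k) = k/2.
So s_k = (B(k−1)f/C)·t_k = (k*(k + 3)/2)·t_k = k/(k + 2).
Check: Δs_k = 2/(k**2 + 5*k + 6). ✓
Evaluate: s_(n+1) = (n + 1)/(n + 3); subtract s_(2) = 1/2 ⇒ S(n) = (n - 1)/(2*(n + 3)).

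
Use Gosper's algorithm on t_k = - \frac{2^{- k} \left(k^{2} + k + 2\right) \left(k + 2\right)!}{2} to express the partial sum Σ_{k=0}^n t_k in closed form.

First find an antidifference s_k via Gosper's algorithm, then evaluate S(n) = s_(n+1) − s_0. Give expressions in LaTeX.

S(n) = -2 - \frac{2^{- n} n \left(n + 3\right)!}{2}

t_(k+1)/t_k = (k + 3)*(k + (k + 1)**2 + 3)/(2*(k**2 + k + 2)).
Normal form (A,B,C) = (k/2 + 3/2, 1, k**2 + k + 2).
Set up (k/2 + 3/2)·f(k+1) − (1)·f(k) − (k**2 + k + 2) = 0.
Bound: deg f ≤ 1.
Solving with deg f ≤ 1: f(k) = 2*(k - 1).
Then R = B(k−1)f/C = 2*(k - 1)/(k**2 + k + 2), so s_k = R(k)·t_k = -(k - 1)*factorial(k + 2)/2**k.
Δs = -(k**2 + k + 2)*factorial(k + 2)/(2*2**k), as required.
s_(n+1) = -2**(-n - 1)*n*factorial(n + 3) and s_(0) = 2, so S(n) = -2 - n*factorial(n + 3)/(2*2**n).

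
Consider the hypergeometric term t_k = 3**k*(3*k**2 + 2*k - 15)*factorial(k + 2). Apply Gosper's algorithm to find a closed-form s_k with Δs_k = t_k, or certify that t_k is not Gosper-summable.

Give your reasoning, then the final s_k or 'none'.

s_k = 3**k*(k - 3)*factorial(k + 2)

Compute t_(k+1)/t_k: get 3*(3*k**3 + 17*k**2 + 14*k - 30)/(3*k**2 + 2*k - 15).
Factor: A=3*k + 9; B=1; C=k**2 + 2*k/3 - 5.
Need (3*k + 9)·f(k+1) − (1)·f(k) = k**2 + 2*k/3 - 5.
d = 1 from the (1,0,2) case.
Solving with deg f ≤ 1: f(k) = (k - 3)/3.
So s_k = (B(k−1)f/C)·t_k = ((k - 3)/(3*k**2 + 2*k - 15))·t_k = 3**k*(k - 3)*factorial(k + 2).
Δs = 3**k*(3*k**2 + 2*k - 15)*factorial(k + 2), as required.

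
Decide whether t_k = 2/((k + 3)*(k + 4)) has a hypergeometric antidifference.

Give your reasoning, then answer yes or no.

Yes. s_k = 2*k/(3*(k + 3)).

Ratio r(k) = (k + 3)/(k + 5).
Take A(k)=k + 3, B(k)=k + 5, C(k)=1.
Key eq: (k + 3)·f(k+1) = (k + 4)·f(k) + (1).
Degrees (1,1,0) ⇒ d ≤ 1.
A polynomial solution: f(k) = k/3.
Then R = B(k−1)f/C = k*(k + 4)/3, so s_k = R(k)·t_k = 2*k/(3*(k + 3)).
s_(k+1) − s_k = 2/(k**2 + 7*k + 12) = t_k.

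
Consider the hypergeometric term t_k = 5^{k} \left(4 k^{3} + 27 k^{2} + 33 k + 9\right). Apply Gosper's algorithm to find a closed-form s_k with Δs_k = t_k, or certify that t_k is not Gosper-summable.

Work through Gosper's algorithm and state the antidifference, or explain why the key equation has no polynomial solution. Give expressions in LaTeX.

s_k = 5^{k} \left(k^{3} + 3 k^{2} - 3 k + 1\right)

t_(k+1)/t_k = 5*(4*k**3 + 39*k**2 + 99*k + 73)/(4*k**3 + 27*k**2 + 33*k + 9).
So A=5 and B=1, with C=k**3 + 27*k**2/4 + 33*k/4 + 9/4.
Solve (5)·f(k+1) − (1)·f(k) = k**3 + 27*k**2/4 + 33*k/4 + 9/4.
From deg A=0, deg B=0, deg C=3: d=3.
Solving with deg f ≤ 3: f(k) = (k**3 + 3*k**2 - 3*k + 1)/4.
So s_k = (B(k−1)f/C)·t_k = ((k**3 + 3*k**2 - 3*k + 1)/(4*k**3 + 27*k**2 + 33*k + 9))·t_k = 5**k*(k**3 + 3*k**2 - 3*k + 1).
Check: Δs_k = 5**k*(4*k**3 + 27*k**2 + 33*k + 9). ✓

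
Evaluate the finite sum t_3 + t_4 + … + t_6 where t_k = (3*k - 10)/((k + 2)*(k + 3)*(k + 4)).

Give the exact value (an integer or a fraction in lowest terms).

Σ = 1/45

r(k) = (k + 2)*(3*k - 7)/((k + 5)*(3*k - 10)) after simplifying.
A = k + 2, B = k + 5, C = k - 10/3.
f must satisfy (k + 2)·f(k+1) − (k + 4)·f(k) = k - 10/3.
Degrees (1,1,1) ⇒ d ≤ 2.
Match coefficients ⇒ f(k) = -k*(k + 14)/9.
Then R = B(k−1)f/C = -k*(k + 4)*(k + 14)/(3*(3*k - 10)), so s_k = R(k)·t_k = k*(-k - 14)/(3*(k + 2)*(k + 3)).
Check: Δs_k = (3*k - 10)/(k**3 + 9*k**2 + 26*k + 24). ✓
Telescoping: Σ = s_(7) − s_(3) = -49/90 − (-17/30) = 1/45.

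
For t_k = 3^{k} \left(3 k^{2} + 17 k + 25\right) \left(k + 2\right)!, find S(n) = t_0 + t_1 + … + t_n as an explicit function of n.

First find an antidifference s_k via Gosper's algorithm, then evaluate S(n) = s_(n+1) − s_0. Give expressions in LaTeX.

S(n) = 3 \cdot 3^{n} n \left(n + 3\right)! + 9 \cdot 3^{n} \left(n + 3\right)! - 4

Compute t_(k+1)/t_k: get 3*(3*k**3 + 32*k**2 + 114*k + 135)/(3*k**2 + 17*k + 25).
Gosper form: A/B · C(k+1)/C(k) with A=3*k + 9, B=1, C=k**2 + 17*k/3 + 25/3.
f must satisfy (3*k + 9)·f(k+1) − (1)·f(k) = k**2 + 17*k/3 + 25/3.
From deg A=1, deg B=0, deg C=2: d=1.
Solve for f: f(k) = (k + 2)/3 (degree 1 ≤ 1).
R(k) = B(k−1)·f(k)/C(k) = (k + 2)/(3*k**2 + 17*k + 25); s_k = R·t_k = 3**k*(k + 2)*factorial(k + 2).
s_(k+1) − s_k = 3**k*(3*k**2 + 17*k + 25)*factorial(k + 2) = t_k.
Evaluate: s_(n+1) = 3**(n + 1)*(n + 3)*factorial(n + 3); subtract s_(0) = 4 ⇒ S(n) = 3*3**n*n*factorial(n + 3) + 9*3**n*factorial(n + 3) - 4.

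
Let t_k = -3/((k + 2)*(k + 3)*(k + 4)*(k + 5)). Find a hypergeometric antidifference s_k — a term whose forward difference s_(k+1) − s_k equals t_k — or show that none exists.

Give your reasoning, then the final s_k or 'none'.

s_k = k*(-k**2 - 9*k - 26)/(24*(k + 2)*(k + 3)*(k + 4))

Compute t_(k+1)/t_k: get (k + 2)/(k + 6).
Gosper form: A/B · C(k+1)/C(k) with A=k + 2, B=k + 6, C=1.
Need (k + 2)·f(k+1) − (k + 5)·f(k) = 1.
d = 3 from the (1,1,0) case.
Coefficient equations give f(k) = k*(k**2 + 9*k + 26)/72.
Certificate R = B(k−1)f/C = k*(k + 5)*(k**2 + 9*k + 26)/72 gives s_k = k*(-k**2 - 9*k - 26)/(24*(k + 2)*(k + 3)*(k + 4)).
Verify: -3/(k**4 + 14*k**3 + 71*k**2 + 154*k + 120) matches t_k.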